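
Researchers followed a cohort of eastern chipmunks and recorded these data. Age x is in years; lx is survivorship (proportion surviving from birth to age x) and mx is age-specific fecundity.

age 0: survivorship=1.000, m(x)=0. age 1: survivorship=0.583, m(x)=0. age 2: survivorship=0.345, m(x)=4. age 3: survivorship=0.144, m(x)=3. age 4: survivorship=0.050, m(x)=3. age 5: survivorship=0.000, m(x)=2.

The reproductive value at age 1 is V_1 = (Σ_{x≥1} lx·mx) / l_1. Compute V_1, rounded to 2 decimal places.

lx·mx for x ≥ 1: 0, 1.38, 0.432, 0.15, 0 → sum = 1.962
V_1 = 1.962 / l_1 = 1.962 / 0.583 = 3.365352… → 3.37

3.37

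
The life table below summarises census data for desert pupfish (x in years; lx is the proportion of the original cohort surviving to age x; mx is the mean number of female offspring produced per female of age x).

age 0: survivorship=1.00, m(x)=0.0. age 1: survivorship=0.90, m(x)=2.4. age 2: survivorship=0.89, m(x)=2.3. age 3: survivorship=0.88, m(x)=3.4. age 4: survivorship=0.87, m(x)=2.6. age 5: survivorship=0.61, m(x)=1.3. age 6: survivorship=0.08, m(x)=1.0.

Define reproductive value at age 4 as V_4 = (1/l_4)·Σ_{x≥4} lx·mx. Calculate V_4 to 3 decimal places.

lx·mx for x ≥ 4: 2.262, 0.793, 0.08 → sum = 3.135
V_4 = 3.135 / l_4 = 3.135 / 0.87 = 3.603448… → 3.603

3.603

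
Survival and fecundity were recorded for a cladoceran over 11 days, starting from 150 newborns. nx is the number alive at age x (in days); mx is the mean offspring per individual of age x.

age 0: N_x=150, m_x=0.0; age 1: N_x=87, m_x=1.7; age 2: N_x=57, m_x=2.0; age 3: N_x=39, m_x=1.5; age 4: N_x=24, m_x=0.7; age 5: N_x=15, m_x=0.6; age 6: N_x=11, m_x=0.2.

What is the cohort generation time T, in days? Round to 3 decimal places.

lx = nx/n0 = nx/150: 1, 0.58, 0.38, 0.26, 0.16, 0.1, 0.07333…
lx·mx: 0, 0.986, 0.76, 0.39, 0.112, 0.06, 0.014667… → R0 = 2.322667…
x·lx·mx: 0, 0.986, 1.52, 1.17, 0.448, 0.3, 0.088… → Σ = 4.512…
T = 4.512… / 2.322667… = 1.942595… → 1.943

1.943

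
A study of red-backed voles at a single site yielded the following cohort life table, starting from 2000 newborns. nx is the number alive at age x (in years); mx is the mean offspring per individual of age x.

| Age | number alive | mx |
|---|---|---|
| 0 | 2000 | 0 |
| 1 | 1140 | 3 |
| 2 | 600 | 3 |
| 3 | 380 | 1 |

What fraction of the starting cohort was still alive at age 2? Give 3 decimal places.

0.300

l_2 = n_2/n_0 = 600/2000 = 0.3 → 0.300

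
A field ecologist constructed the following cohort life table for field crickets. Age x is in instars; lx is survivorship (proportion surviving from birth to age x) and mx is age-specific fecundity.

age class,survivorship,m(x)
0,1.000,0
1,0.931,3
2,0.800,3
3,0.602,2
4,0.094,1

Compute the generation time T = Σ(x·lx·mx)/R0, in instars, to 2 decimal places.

1.78

lx·mx: 0, 2.793, 2.4, 1.204, 0.094 → R0 = 6.491
x·lx·mx: 0, 2.793, 4.8, 3.612, 0.376 → Σ = 11.581
T = 11.581 / 6.491 = 1.784163… → 1.78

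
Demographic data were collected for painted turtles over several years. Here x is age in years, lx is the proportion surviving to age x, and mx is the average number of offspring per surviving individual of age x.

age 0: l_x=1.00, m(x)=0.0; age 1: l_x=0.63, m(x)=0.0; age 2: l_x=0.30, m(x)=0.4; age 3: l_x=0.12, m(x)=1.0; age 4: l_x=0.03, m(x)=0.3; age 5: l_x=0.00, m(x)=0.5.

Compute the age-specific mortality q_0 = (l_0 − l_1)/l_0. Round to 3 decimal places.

q_0 = (l_0 − l_1) / l_0 = (1 − 0.63) / 1
     = 0.37 / 1 = 0.37 → 0.370

0.370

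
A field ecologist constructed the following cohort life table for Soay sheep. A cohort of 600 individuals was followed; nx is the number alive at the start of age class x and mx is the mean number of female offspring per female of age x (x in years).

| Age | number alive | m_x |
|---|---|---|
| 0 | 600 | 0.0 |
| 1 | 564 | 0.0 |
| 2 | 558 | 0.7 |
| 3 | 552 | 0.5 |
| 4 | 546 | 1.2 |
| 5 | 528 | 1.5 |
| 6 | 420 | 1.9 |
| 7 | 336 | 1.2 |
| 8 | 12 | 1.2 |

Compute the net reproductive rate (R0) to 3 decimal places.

5.549

lx = nx/n0 = nx/600: 1, 0.94, 0.93, 0.92, 0.91, 0.88, 0.7, 0.56, 0.02
lx·mx by age: 0, 0, 0.651, 0.46, 1.092, 1.32, 1.33, 0.672, 0.024
R0 = Σ lx·mx = 5.549 → 5.549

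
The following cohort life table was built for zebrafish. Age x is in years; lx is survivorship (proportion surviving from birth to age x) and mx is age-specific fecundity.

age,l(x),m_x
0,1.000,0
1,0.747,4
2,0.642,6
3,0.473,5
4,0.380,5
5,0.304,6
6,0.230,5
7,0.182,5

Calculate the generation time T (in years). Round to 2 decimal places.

3.19

lx·mx: 0, 2.988, 3.852, 2.365, 1.9, 1.824, 1.15, 0.91 → R0 = 14.989
x·lx·mx: 0, 2.988, 7.704, 7.095, 7.6, 9.12, 6.9, 6.37 → Σ = 47.777
T = 47.777 / 14.989 = 3.187471… → 3.19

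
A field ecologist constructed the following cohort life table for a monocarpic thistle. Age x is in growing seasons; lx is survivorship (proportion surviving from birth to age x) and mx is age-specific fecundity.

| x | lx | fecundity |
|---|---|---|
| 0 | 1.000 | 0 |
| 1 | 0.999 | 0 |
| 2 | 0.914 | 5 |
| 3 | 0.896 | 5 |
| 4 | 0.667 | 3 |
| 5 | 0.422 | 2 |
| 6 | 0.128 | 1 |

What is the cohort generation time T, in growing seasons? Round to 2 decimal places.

2.96

lx·mx: 0, 0, 4.57, 4.48, 2.001, 0.844, 0.128 → R0 = 12.023
x·lx·mx: 0, 0, 9.14, 13.44, 8.004, 4.22, 0.768 → Σ = 35.572
T = 35.572 / 12.023 = 2.958663… → 2.96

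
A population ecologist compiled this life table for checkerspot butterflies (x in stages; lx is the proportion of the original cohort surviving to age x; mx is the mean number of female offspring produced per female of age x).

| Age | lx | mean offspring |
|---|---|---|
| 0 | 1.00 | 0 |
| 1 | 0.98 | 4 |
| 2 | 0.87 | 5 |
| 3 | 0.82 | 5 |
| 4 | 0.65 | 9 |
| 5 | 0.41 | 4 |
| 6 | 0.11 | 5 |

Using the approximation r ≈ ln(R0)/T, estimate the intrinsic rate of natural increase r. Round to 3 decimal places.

1.029

R0 = Σ lx·mx = 0 + 3.92 + 4.35 + 4.1 + 5.85 + 1.64 + 0.55 = 20.41
Σ x·lx·mx = 59.82; T = 59.82/20.41 = 2.93092…
r ≈ ln(R0)/T = ln(20.41)/2.93092… = 1.02904… → 1.029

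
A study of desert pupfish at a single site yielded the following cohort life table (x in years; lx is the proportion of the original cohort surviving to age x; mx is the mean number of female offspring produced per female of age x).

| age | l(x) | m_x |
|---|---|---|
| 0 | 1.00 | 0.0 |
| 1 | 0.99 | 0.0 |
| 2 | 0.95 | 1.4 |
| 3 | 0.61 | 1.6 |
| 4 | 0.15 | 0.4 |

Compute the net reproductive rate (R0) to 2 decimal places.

2.37

lx·mx by age: 0, 0, 1.33, 0.976, 0.06
R0 = Σ lx·mx = 2.366 → 2.37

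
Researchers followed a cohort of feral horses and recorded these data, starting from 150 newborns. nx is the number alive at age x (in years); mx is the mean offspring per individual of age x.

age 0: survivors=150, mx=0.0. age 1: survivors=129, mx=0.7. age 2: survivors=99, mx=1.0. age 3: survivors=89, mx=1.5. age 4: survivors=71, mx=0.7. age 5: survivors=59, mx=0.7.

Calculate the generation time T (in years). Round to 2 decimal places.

2.64

lx = nx/n0 = nx/150: 1, 0.86, 0.66, 0.59333…, 0.47333…, 0.39333…
lx·mx: 0, 0.602, 0.66, 0.89…, 0.331333…, 0.275333… → R0 = 2.758667…
x·lx·mx: 0, 0.602, 1.32, 2.67…, 1.325333…, 1.376667… → Σ = 7.294…
T = 7.294… / 2.758667… = 2.644031… → 2.64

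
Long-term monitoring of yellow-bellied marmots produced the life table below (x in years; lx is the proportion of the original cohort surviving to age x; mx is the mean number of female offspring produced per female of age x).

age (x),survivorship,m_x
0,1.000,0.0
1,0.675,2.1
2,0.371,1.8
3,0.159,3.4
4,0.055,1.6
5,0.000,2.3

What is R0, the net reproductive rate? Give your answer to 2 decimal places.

2.71

lx·mx by age: 0, 1.4175, 0.6678, 0.5406, 0.088, 0
R0 = Σ lx·mx = 2.7139 → 2.71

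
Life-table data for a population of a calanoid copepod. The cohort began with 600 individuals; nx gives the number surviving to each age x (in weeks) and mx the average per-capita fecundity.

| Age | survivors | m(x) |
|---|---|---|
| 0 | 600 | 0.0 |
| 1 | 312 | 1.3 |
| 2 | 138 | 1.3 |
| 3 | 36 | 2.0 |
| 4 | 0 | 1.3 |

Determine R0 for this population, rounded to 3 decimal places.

1.095

lx = nx/n0 = nx/600: 1, 0.52, 0.23, 0.06, 0
lx·mx by age: 0, 0.676, 0.299, 0.12, 0
R0 = Σ lx·mx = 1.095 → 1.095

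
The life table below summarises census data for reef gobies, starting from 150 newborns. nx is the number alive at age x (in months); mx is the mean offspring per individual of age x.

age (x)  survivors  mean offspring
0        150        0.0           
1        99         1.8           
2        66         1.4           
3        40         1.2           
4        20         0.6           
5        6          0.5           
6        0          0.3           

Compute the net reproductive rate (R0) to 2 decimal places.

2.22

lx = nx/n0 = nx/150: 1, 0.66, 0.44, 0.26667…, 0.13333…, 0.04, 0
lx·mx by age: 0, 1.188, 0.616, 0.32…, 0.08…, 0.02, 0
R0 = Σ lx·mx = 2.224… → 2.22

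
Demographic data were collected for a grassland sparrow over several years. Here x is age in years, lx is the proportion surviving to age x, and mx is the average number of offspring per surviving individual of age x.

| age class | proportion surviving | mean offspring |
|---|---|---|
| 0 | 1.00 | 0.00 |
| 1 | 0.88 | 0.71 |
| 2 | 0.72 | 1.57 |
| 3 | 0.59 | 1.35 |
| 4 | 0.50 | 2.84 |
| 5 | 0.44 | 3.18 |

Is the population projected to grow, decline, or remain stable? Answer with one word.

growing

R0 = Σ lx·mx = 0 + 0.6248 + 1.1304 + 0.7965 + 1.42 + 1.3992 = 5.3709
R0 > 1, so the population is growing.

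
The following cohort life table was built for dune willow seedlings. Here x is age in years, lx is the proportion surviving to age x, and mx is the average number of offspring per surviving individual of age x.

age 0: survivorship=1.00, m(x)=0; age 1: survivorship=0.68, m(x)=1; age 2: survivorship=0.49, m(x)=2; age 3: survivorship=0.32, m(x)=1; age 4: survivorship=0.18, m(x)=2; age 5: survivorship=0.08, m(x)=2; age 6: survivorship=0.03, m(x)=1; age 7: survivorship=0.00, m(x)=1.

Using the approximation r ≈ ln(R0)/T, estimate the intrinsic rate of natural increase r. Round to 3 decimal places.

R0 = Σ lx·mx = 0 + 0.68 + 0.98 + 0.32 + 0.36 + 0.16 + 0.03 + 0 = 2.53
Σ x·lx·mx = 6.02; T = 6.02/2.53 = 2.37945…
r ≈ ln(R0)/T = ln(2.53)/2.37945… = 0.3901… → 0.390

0.390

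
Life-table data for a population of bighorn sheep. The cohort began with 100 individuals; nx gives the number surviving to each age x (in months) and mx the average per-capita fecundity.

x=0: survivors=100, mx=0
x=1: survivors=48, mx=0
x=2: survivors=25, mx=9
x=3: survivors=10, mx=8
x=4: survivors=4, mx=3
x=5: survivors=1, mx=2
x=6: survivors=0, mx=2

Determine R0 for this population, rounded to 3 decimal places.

3.190

lx = nx/n0 = nx/100: 1, 0.48, 0.25, 0.1, 0.04, 0.01, 0
lx·mx by age: 0, 0, 2.25, 0.8, 0.12, 0.02, 0
R0 = Σ lx·mx = 3.19 → 3.190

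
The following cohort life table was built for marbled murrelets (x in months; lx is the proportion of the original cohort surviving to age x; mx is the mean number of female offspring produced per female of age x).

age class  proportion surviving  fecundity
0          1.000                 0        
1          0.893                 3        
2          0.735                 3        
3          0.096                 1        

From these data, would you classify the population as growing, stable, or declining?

R0 = Σ lx·mx = 0 + 2.679 + 2.205 + 0.096 = 4.98
R0 > 1, so the population is growing.

growing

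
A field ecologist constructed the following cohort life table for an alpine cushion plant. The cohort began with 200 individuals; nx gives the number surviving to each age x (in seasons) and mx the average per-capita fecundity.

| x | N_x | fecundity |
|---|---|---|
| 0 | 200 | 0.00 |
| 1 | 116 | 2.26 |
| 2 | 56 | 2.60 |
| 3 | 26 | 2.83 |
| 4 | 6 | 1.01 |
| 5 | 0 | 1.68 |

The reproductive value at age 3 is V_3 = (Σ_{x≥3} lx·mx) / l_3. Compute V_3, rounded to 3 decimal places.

lx = nx/n0 = nx/200: 1, 0.58, 0.28, 0.13, 0.03, 0
lx·mx for x ≥ 3: 0.3679, 0.0303, 0 → sum = 0.3982
V_3 = 0.3982 / l_3 = 0.3982 / 0.13 = 3.063077… → 3.063

3.063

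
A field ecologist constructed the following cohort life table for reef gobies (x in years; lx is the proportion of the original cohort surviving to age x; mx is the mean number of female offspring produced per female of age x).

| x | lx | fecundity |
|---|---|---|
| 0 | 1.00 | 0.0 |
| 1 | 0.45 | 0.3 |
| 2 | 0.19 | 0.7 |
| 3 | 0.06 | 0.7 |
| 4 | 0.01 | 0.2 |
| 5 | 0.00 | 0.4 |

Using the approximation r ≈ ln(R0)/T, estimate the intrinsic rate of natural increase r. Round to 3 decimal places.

-0.679

R0 = Σ lx·mx = 0 + 0.135 + 0.133 + 0.042 + 0.002 + 0 = 0.312
Σ x·lx·mx = 0.535; T = 0.535/0.312 = 1.71474…
r ≈ ln(R0)/T = ln(0.312)/1.71474… = -0.67926… → -0.679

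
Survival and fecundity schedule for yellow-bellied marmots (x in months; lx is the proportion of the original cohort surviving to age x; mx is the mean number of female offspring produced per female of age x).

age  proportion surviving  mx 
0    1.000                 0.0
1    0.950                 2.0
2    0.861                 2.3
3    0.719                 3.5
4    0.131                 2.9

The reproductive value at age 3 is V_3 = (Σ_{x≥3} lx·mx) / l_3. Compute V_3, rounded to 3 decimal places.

4.028

lx·mx for x ≥ 3: 2.5165, 0.3799 → sum = 2.8964
V_3 = 2.8964 / l_3 = 2.8964 / 0.719 = 4.028373… → 4.028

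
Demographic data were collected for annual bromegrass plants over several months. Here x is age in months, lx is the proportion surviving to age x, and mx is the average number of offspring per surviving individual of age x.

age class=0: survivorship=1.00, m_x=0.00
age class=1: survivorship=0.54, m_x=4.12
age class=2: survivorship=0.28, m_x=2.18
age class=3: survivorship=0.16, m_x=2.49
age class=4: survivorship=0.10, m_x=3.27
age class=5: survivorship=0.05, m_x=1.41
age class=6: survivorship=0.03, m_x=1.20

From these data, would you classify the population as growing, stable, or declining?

R0 = Σ lx·mx = 0 + 2.2248 + 0.6104 + 0.3984 + 0.327 + 0.0705 + 0.036 = 3.6671
R0 > 1, so the population is growing.

growing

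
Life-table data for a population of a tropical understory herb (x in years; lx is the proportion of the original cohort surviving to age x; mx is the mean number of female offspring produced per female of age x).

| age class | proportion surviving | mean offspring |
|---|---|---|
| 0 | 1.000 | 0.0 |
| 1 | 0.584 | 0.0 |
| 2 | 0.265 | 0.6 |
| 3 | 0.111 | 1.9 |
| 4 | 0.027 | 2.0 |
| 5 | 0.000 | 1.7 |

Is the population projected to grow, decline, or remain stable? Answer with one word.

declining

R0 = Σ lx·mx = 0 + 0 + 0.159 + 0.2109 + 0.054 + 0 = 0.4239
R0 < 1, so the population is declining.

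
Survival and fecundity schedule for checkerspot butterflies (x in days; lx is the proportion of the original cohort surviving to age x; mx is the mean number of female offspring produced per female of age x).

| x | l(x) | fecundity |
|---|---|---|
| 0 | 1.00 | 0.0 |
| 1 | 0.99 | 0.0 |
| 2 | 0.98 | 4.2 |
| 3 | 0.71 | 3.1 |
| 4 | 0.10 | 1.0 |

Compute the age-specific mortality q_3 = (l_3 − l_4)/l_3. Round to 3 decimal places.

q_3 = (l_3 − l_4) / l_3 = (0.71 − 0.1) / 0.71
     = 0.61 / 0.71 = 0.859155… → 0.859

0.859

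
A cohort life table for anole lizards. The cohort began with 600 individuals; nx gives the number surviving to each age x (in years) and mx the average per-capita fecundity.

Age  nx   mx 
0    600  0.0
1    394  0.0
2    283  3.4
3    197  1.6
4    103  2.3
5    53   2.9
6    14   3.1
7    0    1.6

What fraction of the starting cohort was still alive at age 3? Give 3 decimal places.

0.328

l_3 = n_3/n_0 = 197/600 = 0.328333… → 0.328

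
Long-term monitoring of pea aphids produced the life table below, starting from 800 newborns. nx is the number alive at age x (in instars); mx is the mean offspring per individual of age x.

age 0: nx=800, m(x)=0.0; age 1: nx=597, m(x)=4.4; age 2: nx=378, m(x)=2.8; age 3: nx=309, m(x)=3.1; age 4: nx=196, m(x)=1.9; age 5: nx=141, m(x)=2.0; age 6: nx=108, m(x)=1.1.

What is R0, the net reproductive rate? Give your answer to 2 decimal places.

lx = nx/n0 = nx/800: 1, 0.74625, 0.4725, 0.38625, 0.245, 0.17625, 0.135
lx·mx by age: 0, 3.2835, 1.323, 1.197375, 0.4655, 0.3525, 0.1485
R0 = Σ lx·mx = 6.770375 → 6.77

6.77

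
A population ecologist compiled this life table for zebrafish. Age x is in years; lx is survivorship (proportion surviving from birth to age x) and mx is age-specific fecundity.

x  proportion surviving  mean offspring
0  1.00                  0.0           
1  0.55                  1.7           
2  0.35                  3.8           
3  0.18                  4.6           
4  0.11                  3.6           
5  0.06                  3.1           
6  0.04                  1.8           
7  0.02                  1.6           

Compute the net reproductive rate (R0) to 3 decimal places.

lx·mx by age: 0, 0.935, 1.33, 0.828, 0.396, 0.186, 0.072, 0.032
R0 = Σ lx·mx = 3.779 → 3.779

3.779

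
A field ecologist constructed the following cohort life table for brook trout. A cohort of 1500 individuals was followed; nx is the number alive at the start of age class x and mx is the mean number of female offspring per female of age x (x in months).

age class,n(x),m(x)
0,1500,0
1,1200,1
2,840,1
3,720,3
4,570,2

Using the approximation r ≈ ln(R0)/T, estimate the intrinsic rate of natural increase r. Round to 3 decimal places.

0.487

lx = nx/n0 = nx/1500: 1, 0.8, 0.56, 0.48, 0.38
R0 = Σ lx·mx = 0 + 0.8 + 0.56 + 1.44 + 0.76 = 3.56
Σ x·lx·mx = 9.28; T = 9.28/3.56 = 2.60674…
r ≈ ln(R0)/T = ln(3.56)/2.60674… = 0.48711… → 0.487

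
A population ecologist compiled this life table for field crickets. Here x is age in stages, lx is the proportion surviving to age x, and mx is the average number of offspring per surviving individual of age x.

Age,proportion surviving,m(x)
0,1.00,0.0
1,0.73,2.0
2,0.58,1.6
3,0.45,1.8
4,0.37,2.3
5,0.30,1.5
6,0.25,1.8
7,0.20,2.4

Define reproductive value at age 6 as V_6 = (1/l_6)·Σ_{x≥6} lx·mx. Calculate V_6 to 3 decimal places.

lx·mx for x ≥ 6: 0.45, 0.48 → sum = 0.93
V_6 = 0.93 / l_6 = 0.93 / 0.25 = 3.72 → 3.720

3.720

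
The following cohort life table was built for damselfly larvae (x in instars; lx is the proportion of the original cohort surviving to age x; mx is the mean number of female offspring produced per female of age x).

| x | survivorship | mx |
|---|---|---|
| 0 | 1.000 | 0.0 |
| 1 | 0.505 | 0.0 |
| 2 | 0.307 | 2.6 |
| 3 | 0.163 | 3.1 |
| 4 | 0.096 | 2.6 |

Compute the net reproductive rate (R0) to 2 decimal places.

lx·mx by age: 0, 0, 0.7982, 0.5053, 0.2496
R0 = Σ lx·mx = 1.5531 → 1.55

1.55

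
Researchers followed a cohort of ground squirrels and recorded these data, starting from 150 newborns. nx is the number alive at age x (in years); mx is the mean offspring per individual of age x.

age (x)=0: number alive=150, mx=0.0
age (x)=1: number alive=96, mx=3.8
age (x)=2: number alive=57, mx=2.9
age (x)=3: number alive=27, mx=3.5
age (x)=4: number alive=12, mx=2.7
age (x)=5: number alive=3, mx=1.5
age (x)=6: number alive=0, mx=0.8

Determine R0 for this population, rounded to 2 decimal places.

4.41

lx = nx/n0 = nx/150: 1, 0.64, 0.38, 0.18, 0.08, 0.02, 0
lx·mx by age: 0, 2.432, 1.102, 0.63, 0.216, 0.03, 0
R0 = Σ lx·mx = 4.41 → 4.41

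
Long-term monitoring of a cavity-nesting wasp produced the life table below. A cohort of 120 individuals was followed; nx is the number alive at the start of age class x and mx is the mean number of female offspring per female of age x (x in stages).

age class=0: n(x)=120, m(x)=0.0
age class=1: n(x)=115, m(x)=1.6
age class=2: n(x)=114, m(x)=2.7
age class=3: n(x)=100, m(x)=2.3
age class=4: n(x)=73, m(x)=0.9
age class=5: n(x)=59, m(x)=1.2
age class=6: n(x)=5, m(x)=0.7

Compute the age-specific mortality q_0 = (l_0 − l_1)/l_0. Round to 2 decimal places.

0.04

lx = nx/n0 = nx/120: 1, 0.95833…, 0.95, 0.83333…, 0.60833…, 0.49167…, 0.04167…
q_0 = (l_0 − l_1) / l_0 = (1 − 0.958333…) / 1
     = 0.041667… / 1 = 0.041667… → 0.04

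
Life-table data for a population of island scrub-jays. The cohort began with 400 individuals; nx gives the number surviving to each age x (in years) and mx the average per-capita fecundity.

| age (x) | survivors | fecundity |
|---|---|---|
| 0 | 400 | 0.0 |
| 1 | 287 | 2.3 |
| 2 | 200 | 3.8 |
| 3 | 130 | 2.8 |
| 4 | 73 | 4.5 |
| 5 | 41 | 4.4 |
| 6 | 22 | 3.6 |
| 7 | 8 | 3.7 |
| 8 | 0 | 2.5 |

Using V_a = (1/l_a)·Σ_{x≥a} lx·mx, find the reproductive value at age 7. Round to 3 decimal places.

lx = nx/n0 = nx/400: 1, 0.7175, 0.5, 0.325, 0.1825, 0.1025, 0.055, 0.02, 0
lx·mx for x ≥ 7: 0.074, 0 → sum = 0.074
V_7 = 0.074 / l_7 = 0.074 / 0.02 = 3.7 → 3.700

3.700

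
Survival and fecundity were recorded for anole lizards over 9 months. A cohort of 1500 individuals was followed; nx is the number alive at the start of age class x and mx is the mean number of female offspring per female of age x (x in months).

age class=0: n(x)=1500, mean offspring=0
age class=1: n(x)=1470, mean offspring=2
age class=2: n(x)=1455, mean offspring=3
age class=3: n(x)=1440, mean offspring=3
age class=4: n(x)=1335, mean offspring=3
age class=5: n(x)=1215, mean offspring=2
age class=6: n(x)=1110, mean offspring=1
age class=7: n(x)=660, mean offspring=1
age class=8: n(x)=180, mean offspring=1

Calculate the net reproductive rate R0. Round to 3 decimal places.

13.340

lx = nx/n0 = nx/1500: 1, 0.98, 0.97, 0.96, 0.89, 0.81, 0.74, 0.44, 0.12
lx·mx by age: 0, 1.96, 2.91, 2.88, 2.67, 1.62, 0.74, 0.44, 0.12
R0 = Σ lx·mx = 13.34 → 13.340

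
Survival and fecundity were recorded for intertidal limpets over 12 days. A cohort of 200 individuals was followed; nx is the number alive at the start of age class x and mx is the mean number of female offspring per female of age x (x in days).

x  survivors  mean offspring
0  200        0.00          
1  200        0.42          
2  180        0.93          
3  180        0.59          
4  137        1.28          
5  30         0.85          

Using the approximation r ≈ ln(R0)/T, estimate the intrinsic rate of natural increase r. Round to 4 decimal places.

lx = nx/n0 = nx/200: 1, 1, 0.9, 0.9, 0.685, 0.15
R0 = Σ lx·mx = 0 + 0.42 + 0.837 + 0.531 + 0.8768 + 0.1275 = 2.7923
Σ x·lx·mx = 7.8317; T = 7.8317/2.7923 = 2.80475…
r ≈ ln(R0)/T = ln(2.7923)/2.80475… = 0.366117… → 0.3661

0.3661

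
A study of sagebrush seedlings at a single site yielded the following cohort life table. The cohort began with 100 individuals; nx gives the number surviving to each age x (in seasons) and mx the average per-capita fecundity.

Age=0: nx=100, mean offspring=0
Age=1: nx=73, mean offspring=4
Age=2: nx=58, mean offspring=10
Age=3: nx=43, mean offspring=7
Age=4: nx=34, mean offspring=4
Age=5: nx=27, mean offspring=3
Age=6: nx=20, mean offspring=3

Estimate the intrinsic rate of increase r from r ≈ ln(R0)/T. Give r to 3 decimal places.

lx = nx/n0 = nx/100: 1, 0.73, 0.58, 0.43, 0.34, 0.27, 0.2
R0 = Σ lx·mx = 0 + 2.92 + 5.8 + 3.01 + 1.36 + 0.81 + 0.6 = 14.5
Σ x·lx·mx = 36.64; T = 36.64/14.5 = 2.5269…
r ≈ ln(R0)/T = ln(14.5)/2.5269… = 1.05827… → 1.058

1.058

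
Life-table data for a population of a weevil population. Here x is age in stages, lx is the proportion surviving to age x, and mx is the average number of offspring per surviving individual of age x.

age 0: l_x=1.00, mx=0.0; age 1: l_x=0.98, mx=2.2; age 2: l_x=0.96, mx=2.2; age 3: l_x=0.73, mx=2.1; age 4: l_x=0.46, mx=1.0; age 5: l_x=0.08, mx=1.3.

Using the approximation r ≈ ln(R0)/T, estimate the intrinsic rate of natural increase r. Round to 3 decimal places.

0.883

R0 = Σ lx·mx = 0 + 2.156 + 2.112 + 1.533 + 0.46 + 0.104 = 6.365
Σ x·lx·mx = 13.339; T = 13.339/6.365 = 2.09568…
r ≈ ln(R0)/T = ln(6.365)/2.09568… = 0.88316… → 0.883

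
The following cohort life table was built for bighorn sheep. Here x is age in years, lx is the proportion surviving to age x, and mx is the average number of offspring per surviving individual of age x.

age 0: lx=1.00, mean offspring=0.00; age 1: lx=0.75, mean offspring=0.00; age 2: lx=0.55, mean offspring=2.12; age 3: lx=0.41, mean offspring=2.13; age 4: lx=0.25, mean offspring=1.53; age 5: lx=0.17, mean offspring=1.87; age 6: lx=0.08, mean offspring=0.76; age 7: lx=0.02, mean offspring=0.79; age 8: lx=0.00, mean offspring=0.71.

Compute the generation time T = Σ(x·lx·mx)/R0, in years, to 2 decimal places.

3.03

lx·mx: 0, 0, 1.166, 0.8733, 0.3825, 0.3179, 0.0608, 0.0158, 0 → R0 = 2.8163
x·lx·mx: 0, 0, 2.332, 2.6199, 1.53, 1.5895, 0.3648, 0.1106, 0 → Σ = 8.5468
T = 8.5468 / 2.8163 = 3.034762… → 3.03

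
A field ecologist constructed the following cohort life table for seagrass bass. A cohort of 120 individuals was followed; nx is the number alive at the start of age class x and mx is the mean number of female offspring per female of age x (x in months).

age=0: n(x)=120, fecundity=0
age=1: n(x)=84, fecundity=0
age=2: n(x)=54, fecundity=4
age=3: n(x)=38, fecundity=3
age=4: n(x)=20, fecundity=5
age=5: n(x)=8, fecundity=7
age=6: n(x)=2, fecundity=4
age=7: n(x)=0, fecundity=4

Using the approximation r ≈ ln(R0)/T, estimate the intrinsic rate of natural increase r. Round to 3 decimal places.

lx = nx/n0 = nx/120: 1, 0.7, 0.45, 0.31667…, 0.16667…, 0.06667…, 0.01667…, 0
R0 = Σ lx·mx = 0 + 0 + 1.8 + 0.95… + 0.83333… + 0.46667… + 0.06667… + 0 = 4.116667…
Σ x·lx·mx = 12.516667…; T = 12.516667…/4.116667… = 3.04049…
r ≈ ln(R0)/T = ln(4.116667…)/3.04049… = 0.4654… → 0.465

0.465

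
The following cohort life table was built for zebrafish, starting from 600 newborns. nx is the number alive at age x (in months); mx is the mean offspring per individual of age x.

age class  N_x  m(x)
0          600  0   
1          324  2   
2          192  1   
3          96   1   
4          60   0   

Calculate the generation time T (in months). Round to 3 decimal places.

1.410

lx = nx/n0 = nx/600: 1, 0.54, 0.32, 0.16, 0.1
lx·mx: 0, 1.08, 0.32, 0.16, 0 → R0 = 1.56
x·lx·mx: 0, 1.08, 0.64, 0.48, 0 → Σ = 2.2
T = 2.2 / 1.56 = 1.410256… → 1.410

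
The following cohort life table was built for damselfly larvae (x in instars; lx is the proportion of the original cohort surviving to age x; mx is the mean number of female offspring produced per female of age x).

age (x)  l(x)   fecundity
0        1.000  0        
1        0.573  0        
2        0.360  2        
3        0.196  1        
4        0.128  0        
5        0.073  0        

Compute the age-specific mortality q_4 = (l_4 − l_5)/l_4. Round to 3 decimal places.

0.430

q_4 = (l_4 − l_5) / l_4 = (0.128 − 0.073) / 0.128
     = 0.055 / 0.128 = 0.429688… → 0.430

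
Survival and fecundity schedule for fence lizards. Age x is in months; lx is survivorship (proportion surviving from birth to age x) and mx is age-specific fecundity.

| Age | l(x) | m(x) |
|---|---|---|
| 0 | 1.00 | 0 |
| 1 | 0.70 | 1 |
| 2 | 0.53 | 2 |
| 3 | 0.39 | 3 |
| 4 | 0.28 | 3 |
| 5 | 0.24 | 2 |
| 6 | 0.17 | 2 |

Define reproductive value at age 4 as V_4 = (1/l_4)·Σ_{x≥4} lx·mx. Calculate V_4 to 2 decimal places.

lx·mx for x ≥ 4: 0.84, 0.48, 0.34 → sum = 1.66
V_4 = 1.66 / l_4 = 1.66 / 0.28 = 5.928571… → 5.93

5.93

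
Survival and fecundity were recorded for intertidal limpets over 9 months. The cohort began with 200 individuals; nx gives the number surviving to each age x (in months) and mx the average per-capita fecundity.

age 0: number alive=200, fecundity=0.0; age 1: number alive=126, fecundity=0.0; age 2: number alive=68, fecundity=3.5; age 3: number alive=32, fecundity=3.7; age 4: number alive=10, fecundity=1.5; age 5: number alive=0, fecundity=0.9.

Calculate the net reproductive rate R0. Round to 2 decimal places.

1.86

lx = nx/n0 = nx/200: 1, 0.63, 0.34, 0.16, 0.05, 0
lx·mx by age: 0, 0, 1.19, 0.592, 0.075, 0
R0 = Σ lx·mx = 1.857 → 1.86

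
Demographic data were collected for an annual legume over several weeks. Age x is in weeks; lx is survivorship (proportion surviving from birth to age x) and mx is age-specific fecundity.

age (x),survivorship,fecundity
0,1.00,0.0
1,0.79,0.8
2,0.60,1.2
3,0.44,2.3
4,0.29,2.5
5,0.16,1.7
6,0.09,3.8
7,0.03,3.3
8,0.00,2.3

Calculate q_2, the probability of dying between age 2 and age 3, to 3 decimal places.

q_2 = (l_2 − l_3) / l_2 = (0.6 − 0.44) / 0.6
     = 0.16 / 0.6 = 0.266667… → 0.267

0.267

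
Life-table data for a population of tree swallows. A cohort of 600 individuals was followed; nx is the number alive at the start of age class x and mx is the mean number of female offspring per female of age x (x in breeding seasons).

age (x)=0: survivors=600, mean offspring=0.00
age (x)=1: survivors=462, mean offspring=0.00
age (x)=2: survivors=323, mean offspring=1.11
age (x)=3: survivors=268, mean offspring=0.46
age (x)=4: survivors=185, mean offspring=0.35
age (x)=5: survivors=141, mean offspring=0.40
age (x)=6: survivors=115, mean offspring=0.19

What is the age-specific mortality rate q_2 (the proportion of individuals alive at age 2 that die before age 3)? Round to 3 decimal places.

0.170

lx = nx/n0 = nx/600: 1, 0.77, 0.53833…, 0.44667…, 0.30833…, 0.235, 0.19167…
q_2 = (l_2 − l_3) / l_2 = (0.538333… − 0.446667…) / 0.538333…
     = 0.091667… / 0.538333… = 0.170279… → 0.170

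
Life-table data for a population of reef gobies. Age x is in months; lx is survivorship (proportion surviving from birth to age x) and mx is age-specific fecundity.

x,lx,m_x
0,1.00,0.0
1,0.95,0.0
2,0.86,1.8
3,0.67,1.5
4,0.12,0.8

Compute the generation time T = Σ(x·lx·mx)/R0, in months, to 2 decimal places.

lx·mx: 0, 0, 1.548, 1.005, 0.096 → R0 = 2.649
x·lx·mx: 0, 0, 3.096, 3.015, 0.384 → Σ = 6.495
T = 6.495 / 2.649 = 2.451869… → 2.45

2.45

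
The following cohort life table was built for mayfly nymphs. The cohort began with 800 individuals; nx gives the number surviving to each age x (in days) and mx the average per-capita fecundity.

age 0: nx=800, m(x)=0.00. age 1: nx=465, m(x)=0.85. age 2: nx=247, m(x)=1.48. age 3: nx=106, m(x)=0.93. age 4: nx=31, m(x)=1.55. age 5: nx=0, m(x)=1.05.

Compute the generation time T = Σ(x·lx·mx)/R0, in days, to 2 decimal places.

1.78

lx = nx/n0 = nx/800: 1, 0.58125, 0.30875, 0.1325, 0.03875, 0
lx·mx: 0, 0.494063…, 0.45695…, 0.123225, 0.060063…, 0 → R0 = 1.1343…
x·lx·mx: 0, 0.494063…, 0.9139…, 0.369675, 0.24025…, 0 → Σ = 2.017888…
T = 2.017888… / 1.1343… = 1.778972… → 1.78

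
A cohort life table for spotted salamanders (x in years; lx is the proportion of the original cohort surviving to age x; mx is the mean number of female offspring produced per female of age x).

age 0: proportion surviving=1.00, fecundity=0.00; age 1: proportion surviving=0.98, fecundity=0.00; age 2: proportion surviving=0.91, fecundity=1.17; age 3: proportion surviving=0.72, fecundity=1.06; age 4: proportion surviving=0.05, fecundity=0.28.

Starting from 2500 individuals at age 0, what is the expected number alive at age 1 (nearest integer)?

2450

Expected survivors = N0 · l_1 = 2500 × 0.98 = 2450 → 2450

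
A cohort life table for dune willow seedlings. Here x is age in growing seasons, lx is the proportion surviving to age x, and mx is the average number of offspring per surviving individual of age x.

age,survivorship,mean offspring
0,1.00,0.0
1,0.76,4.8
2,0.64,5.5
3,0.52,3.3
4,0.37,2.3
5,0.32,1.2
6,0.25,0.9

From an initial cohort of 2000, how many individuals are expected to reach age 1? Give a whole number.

Expected survivors = N0 · l_1 = 2000 × 0.76 = 1520 → 1520

1520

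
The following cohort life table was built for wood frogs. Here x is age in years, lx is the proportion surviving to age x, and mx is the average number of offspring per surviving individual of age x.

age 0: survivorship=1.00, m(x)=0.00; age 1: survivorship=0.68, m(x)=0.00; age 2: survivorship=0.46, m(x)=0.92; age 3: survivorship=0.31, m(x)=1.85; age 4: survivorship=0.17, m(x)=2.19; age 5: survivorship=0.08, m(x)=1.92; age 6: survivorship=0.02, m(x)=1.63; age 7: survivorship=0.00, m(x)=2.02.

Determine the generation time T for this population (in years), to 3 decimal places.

3.228

lx·mx: 0, 0, 0.4232, 0.5735, 0.3723, 0.1536, 0.0326, 0 → R0 = 1.5552
x·lx·mx: 0, 0, 0.8464, 1.7205, 1.4892, 0.768, 0.1956, 0 → Σ = 5.0197
T = 5.0197 / 1.5552 = 3.227688… → 3.228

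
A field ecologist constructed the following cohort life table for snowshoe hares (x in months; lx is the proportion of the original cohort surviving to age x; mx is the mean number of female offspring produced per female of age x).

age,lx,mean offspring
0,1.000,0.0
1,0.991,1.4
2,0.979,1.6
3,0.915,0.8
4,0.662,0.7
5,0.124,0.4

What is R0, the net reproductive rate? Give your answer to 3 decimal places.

lx·mx by age: 0, 1.3874, 1.5664, 0.732, 0.4634, 0.0496
R0 = Σ lx·mx = 4.1988 → 4.199

4.199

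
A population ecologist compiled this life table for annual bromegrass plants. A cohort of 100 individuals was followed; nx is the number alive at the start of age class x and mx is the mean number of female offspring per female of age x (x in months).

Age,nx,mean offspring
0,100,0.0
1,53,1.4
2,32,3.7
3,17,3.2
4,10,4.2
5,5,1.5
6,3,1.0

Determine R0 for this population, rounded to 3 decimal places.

lx = nx/n0 = nx/100: 1, 0.53, 0.32, 0.17, 0.1, 0.05, 0.03
lx·mx by age: 0, 0.742, 1.184, 0.544, 0.42, 0.075, 0.03
R0 = Σ lx·mx = 2.995 → 2.995

2.995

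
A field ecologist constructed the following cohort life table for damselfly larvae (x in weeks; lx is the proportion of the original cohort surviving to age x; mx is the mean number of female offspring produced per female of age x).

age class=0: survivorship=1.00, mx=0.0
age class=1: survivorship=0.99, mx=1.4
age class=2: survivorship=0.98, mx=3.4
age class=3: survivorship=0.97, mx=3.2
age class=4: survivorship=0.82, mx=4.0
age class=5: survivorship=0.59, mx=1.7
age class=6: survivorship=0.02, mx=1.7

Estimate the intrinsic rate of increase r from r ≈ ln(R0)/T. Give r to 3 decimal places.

0.849

R0 = Σ lx·mx = 0 + 1.386 + 3.332 + 3.104 + 3.28 + 1.003 + 0.034 = 12.139
Σ x·lx·mx = 35.701; T = 35.701/12.139 = 2.94102…
r ≈ ln(R0)/T = ln(12.139)/2.94102… = 0.84883… → 0.849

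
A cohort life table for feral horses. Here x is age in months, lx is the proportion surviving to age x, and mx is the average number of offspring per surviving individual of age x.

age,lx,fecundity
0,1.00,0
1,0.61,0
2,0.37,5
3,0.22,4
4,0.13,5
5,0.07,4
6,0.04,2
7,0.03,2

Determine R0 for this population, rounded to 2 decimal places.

lx·mx by age: 0, 0, 1.85, 0.88, 0.65, 0.28, 0.08, 0.06
R0 = Σ lx·mx = 3.8 → 3.80

3.80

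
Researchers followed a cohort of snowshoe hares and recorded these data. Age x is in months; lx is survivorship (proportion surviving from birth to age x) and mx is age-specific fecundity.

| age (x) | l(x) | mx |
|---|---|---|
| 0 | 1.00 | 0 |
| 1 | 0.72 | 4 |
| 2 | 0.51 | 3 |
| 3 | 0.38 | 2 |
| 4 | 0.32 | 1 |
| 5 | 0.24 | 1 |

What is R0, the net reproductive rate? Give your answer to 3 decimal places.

lx·mx by age: 0, 2.88, 1.53, 0.76, 0.32, 0.24
R0 = Σ lx·mx = 5.73 → 5.730

5.730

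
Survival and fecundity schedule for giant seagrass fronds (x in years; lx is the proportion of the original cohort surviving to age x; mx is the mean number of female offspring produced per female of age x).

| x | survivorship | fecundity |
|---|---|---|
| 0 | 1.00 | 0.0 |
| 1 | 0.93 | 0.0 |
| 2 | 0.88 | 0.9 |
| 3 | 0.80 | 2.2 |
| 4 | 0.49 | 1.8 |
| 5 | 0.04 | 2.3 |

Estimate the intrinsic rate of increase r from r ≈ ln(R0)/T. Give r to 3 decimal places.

R0 = Σ lx·mx = 0 + 0 + 0.792 + 1.76 + 0.882 + 0.092 = 3.526
Σ x·lx·mx = 10.852; T = 10.852/3.526 = 3.07771…
r ≈ ln(R0)/T = ln(3.526)/3.07771… = 0.40945… → 0.409

0.409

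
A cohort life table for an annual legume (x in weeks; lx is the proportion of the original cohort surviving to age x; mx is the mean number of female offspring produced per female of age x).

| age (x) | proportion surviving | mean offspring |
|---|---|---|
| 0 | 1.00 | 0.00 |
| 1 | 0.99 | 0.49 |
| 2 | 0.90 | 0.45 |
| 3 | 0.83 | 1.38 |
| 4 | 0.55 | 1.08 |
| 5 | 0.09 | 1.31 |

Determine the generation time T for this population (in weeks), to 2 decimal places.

lx·mx: 0, 0.4851, 0.405, 1.1454, 0.594, 0.1179 → R0 = 2.7474
x·lx·mx: 0, 0.4851, 0.81, 3.4362, 2.376, 0.5895 → Σ = 7.6968
T = 7.6968 / 2.7474 = 2.801485… → 2.80

2.80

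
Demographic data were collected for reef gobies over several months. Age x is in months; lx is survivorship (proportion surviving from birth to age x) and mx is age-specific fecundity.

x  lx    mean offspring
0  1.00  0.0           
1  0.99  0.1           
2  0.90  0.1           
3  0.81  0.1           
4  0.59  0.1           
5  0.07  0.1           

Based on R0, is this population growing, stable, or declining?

R0 = Σ lx·mx = 0 + 0.099 + 0.09 + 0.081 + 0.059 + 0.007 = 0.336
R0 < 1, so the population is declining.

declining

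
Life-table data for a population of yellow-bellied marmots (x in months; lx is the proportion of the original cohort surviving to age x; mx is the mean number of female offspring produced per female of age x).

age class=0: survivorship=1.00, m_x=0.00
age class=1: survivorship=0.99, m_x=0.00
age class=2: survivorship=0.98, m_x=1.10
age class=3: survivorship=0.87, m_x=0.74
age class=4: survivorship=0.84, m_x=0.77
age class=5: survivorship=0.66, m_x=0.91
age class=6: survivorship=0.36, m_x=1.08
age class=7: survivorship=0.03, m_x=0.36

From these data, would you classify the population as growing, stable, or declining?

R0 = Σ lx·mx = 0 + 0 + 1.078 + 0.6438 + 0.6468 + 0.6006 + 0.3888 + 0.0108 = 3.3688
R0 > 1, so the population is growing.

growing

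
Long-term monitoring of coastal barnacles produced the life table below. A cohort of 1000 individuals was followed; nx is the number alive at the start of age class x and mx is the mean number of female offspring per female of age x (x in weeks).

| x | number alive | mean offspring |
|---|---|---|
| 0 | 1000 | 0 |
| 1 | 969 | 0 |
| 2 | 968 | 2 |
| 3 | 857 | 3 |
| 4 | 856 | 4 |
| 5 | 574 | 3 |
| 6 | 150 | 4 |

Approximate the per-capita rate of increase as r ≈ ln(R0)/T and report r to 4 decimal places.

0.6365

lx = nx/n0 = nx/1000: 1, 0.969, 0.968, 0.857, 0.856, 0.574, 0.15
R0 = Σ lx·mx = 0 + 0 + 1.936 + 2.571 + 3.424 + 1.722 + 0.6 = 10.253
Σ x·lx·mx = 37.491; T = 37.491/10.253 = 3.65659…
r ≈ ln(R0)/T = ln(10.253)/3.65659… = 0.636542… → 0.6365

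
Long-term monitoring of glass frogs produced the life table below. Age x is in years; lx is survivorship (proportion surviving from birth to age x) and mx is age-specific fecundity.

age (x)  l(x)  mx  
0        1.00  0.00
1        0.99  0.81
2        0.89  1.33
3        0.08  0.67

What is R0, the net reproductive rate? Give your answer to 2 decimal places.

2.04

lx·mx by age: 0, 0.8019, 1.1837, 0.0536
R0 = Σ lx·mx = 2.0392 → 2.04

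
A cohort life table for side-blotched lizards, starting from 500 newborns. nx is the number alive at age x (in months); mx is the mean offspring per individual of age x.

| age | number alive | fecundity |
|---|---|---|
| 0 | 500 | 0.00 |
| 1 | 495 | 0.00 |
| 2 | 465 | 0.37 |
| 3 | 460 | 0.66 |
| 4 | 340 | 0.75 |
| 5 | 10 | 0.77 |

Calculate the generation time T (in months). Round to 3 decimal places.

lx = nx/n0 = nx/500: 1, 0.99, 0.93, 0.92, 0.68, 0.02
lx·mx: 0, 0, 0.3441, 0.6072, 0.51, 0.0154 → R0 = 1.4767
x·lx·mx: 0, 0, 0.6882, 1.8216, 2.04, 0.077 → Σ = 4.6268
T = 4.6268 / 1.4767 = 3.133202… → 3.133

3.133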